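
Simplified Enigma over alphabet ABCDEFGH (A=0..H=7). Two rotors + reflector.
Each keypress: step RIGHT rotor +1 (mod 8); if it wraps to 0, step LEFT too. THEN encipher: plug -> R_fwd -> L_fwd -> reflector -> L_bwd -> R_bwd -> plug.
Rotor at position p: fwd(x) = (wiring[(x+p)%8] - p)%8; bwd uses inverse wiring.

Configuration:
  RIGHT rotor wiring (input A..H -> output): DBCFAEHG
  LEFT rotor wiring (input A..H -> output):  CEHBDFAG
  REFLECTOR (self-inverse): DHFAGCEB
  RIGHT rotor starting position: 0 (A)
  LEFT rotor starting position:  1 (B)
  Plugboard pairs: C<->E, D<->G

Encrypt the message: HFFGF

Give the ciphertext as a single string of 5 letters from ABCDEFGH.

Char 1 ('H'): step: R->1, L=1; H->plug->H->R->C->L->A->refl->D->L'->A->R'->A->plug->A
Char 2 ('F'): step: R->2, L=1; F->plug->F->R->E->L->E->refl->G->L'->B->R'->G->plug->D
Char 3 ('F'): step: R->3, L=1; F->plug->F->R->A->L->D->refl->A->L'->C->R'->A->plug->A
Char 4 ('G'): step: R->4, L=1; G->plug->D->R->C->L->A->refl->D->L'->A->R'->B->plug->B
Char 5 ('F'): step: R->5, L=1; F->plug->F->R->F->L->H->refl->B->L'->H->R'->A->plug->A

Answer: ADABA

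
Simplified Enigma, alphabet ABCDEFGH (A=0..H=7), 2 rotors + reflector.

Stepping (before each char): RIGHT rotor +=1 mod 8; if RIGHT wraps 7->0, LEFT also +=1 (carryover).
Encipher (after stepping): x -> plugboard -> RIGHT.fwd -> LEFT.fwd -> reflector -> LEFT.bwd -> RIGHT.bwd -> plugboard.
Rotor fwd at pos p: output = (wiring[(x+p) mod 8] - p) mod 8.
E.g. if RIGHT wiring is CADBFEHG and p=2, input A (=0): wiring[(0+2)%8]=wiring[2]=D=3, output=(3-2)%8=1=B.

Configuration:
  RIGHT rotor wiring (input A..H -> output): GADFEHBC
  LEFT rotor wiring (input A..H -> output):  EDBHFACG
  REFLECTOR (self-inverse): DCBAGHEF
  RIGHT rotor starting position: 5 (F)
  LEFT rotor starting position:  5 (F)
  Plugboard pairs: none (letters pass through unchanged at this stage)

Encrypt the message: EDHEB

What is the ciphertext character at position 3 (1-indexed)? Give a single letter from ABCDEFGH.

Char 1 ('E'): step: R->6, L=5; E->plug->E->R->F->L->E->refl->G->L'->E->R'->B->plug->B
Char 2 ('D'): step: R->7, L=5; D->plug->D->R->E->L->G->refl->E->L'->F->R'->F->plug->F
Char 3 ('H'): step: R->0, L->6 (L advanced); H->plug->H->R->C->L->G->refl->E->L'->A->R'->B->plug->B

B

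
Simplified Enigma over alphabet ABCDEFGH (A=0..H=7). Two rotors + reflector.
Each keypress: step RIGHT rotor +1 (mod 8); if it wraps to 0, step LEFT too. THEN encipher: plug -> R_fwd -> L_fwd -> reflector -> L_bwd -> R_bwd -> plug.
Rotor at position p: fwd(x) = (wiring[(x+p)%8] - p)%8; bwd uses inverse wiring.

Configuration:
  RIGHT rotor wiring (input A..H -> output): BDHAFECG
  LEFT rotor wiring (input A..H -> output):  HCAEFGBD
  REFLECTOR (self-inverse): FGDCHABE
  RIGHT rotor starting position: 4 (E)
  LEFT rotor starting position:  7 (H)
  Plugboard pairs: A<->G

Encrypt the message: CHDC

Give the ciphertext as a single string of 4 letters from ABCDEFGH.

Answer: DBFG

Derivation:
Char 1 ('C'): step: R->5, L=7; C->plug->C->R->B->L->A->refl->F->L'->E->R'->D->plug->D
Char 2 ('H'): step: R->6, L=7; H->plug->H->R->G->L->H->refl->E->L'->A->R'->B->plug->B
Char 3 ('D'): step: R->7, L=7; D->plug->D->R->A->L->E->refl->H->L'->G->R'->F->plug->F
Char 4 ('C'): step: R->0, L->0 (L advanced); C->plug->C->R->H->L->D->refl->C->L'->B->R'->A->plug->G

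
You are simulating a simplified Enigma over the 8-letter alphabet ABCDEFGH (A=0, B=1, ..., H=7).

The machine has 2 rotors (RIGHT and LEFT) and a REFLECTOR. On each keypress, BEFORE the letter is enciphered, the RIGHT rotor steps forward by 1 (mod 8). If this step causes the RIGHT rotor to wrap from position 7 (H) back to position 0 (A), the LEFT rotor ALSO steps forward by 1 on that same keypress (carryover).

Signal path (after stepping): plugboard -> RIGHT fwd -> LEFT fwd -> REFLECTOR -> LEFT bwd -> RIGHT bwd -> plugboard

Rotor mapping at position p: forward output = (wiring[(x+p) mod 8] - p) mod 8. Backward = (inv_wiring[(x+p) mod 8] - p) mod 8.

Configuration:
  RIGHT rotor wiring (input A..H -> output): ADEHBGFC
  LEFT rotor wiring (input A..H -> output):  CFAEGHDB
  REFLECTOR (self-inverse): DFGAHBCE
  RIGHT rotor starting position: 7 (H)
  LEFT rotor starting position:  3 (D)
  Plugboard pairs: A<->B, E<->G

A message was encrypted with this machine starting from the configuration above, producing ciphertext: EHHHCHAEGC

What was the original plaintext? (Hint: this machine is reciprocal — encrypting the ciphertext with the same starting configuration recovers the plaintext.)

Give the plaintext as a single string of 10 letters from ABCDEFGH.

Answer: AECGFAHABB

Derivation:
Char 1 ('E'): step: R->0, L->4 (L advanced); E->plug->G->R->F->L->B->refl->F->L'->D->R'->B->plug->A
Char 2 ('H'): step: R->1, L=4; H->plug->H->R->H->L->A->refl->D->L'->B->R'->G->plug->E
Char 3 ('H'): step: R->2, L=4; H->plug->H->R->B->L->D->refl->A->L'->H->R'->C->plug->C
Char 4 ('H'): step: R->3, L=4; H->plug->H->R->B->L->D->refl->A->L'->H->R'->E->plug->G
Char 5 ('C'): step: R->4, L=4; C->plug->C->R->B->L->D->refl->A->L'->H->R'->F->plug->F
Char 6 ('H'): step: R->5, L=4; H->plug->H->R->E->L->G->refl->C->L'->A->R'->B->plug->A
Char 7 ('A'): step: R->6, L=4; A->plug->B->R->E->L->G->refl->C->L'->A->R'->H->plug->H
Char 8 ('E'): step: R->7, L=4; E->plug->G->R->H->L->A->refl->D->L'->B->R'->B->plug->A
Char 9 ('G'): step: R->0, L->5 (L advanced); G->plug->E->R->B->L->G->refl->C->L'->A->R'->A->plug->B
Char 10 ('C'): step: R->1, L=5; C->plug->C->R->G->L->H->refl->E->L'->C->R'->A->plug->B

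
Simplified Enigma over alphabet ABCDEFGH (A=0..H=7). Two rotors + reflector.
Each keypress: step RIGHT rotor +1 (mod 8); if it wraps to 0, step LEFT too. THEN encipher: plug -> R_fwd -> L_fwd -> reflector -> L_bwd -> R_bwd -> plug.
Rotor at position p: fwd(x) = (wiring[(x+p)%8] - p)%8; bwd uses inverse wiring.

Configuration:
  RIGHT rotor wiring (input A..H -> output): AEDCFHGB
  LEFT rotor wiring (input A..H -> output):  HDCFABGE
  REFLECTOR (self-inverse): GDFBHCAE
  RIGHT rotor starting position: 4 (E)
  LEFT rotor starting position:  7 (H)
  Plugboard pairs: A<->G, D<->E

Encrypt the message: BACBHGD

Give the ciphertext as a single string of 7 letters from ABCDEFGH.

Char 1 ('B'): step: R->5, L=7; B->plug->B->R->B->L->A->refl->G->L'->E->R'->C->plug->C
Char 2 ('A'): step: R->6, L=7; A->plug->G->R->H->L->H->refl->E->L'->C->R'->C->plug->C
Char 3 ('C'): step: R->7, L=7; C->plug->C->R->F->L->B->refl->D->L'->D->R'->E->plug->D
Char 4 ('B'): step: R->0, L->0 (L advanced); B->plug->B->R->E->L->A->refl->G->L'->G->R'->G->plug->A
Char 5 ('H'): step: R->1, L=0; H->plug->H->R->H->L->E->refl->H->L'->A->R'->G->plug->A
Char 6 ('G'): step: R->2, L=0; G->plug->A->R->B->L->D->refl->B->L'->F->R'->D->plug->E
Char 7 ('D'): step: R->3, L=0; D->plug->E->R->G->L->G->refl->A->L'->E->R'->C->plug->C

Answer: CCDAAEC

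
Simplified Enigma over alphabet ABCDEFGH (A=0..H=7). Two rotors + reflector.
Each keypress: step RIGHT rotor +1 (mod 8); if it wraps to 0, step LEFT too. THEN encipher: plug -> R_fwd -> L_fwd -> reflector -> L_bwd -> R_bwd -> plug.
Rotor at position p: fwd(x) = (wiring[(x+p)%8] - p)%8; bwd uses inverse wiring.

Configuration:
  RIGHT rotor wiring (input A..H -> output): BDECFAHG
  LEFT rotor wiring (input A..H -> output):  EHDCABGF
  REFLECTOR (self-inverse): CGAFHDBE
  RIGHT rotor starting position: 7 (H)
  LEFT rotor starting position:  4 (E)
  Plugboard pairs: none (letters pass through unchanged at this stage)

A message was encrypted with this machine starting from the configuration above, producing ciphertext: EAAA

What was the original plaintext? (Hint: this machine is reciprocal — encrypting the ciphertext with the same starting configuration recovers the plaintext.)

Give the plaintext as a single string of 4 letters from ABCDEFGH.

Char 1 ('E'): step: R->0, L->5 (L advanced); E->plug->E->R->F->L->G->refl->B->L'->B->R'->A->plug->A
Char 2 ('A'): step: R->1, L=5; A->plug->A->R->C->L->A->refl->C->L'->E->R'->D->plug->D
Char 3 ('A'): step: R->2, L=5; A->plug->A->R->C->L->A->refl->C->L'->E->R'->F->plug->F
Char 4 ('A'): step: R->3, L=5; A->plug->A->R->H->L->D->refl->F->L'->G->R'->F->plug->F

Answer: ADFF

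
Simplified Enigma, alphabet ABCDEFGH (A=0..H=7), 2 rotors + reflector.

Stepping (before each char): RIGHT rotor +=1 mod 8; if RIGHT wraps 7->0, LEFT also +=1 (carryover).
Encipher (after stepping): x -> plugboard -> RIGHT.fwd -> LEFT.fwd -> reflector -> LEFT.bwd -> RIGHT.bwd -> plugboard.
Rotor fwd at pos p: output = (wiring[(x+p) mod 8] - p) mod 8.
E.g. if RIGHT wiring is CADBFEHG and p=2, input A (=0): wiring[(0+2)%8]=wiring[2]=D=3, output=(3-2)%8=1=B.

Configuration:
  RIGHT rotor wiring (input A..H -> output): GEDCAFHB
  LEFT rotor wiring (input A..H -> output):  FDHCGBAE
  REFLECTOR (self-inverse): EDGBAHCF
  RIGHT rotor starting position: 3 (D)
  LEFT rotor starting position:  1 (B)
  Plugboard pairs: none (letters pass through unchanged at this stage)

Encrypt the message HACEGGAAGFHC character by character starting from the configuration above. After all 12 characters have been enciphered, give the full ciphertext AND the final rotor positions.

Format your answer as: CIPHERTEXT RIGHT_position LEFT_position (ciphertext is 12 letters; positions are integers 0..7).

Char 1 ('H'): step: R->4, L=1; H->plug->H->R->G->L->D->refl->B->L'->C->R'->E->plug->E
Char 2 ('A'): step: R->5, L=1; A->plug->A->R->A->L->C->refl->G->L'->B->R'->D->plug->D
Char 3 ('C'): step: R->6, L=1; C->plug->C->R->A->L->C->refl->G->L'->B->R'->A->plug->A
Char 4 ('E'): step: R->7, L=1; E->plug->E->R->D->L->F->refl->H->L'->F->R'->C->plug->C
Char 5 ('G'): step: R->0, L->2 (L advanced); G->plug->G->R->H->L->B->refl->D->L'->G->R'->A->plug->A
Char 6 ('G'): step: R->1, L=2; G->plug->G->R->A->L->F->refl->H->L'->D->R'->A->plug->A
Char 7 ('A'): step: R->2, L=2; A->plug->A->R->B->L->A->refl->E->L'->C->R'->H->plug->H
Char 8 ('A'): step: R->3, L=2; A->plug->A->R->H->L->B->refl->D->L'->G->R'->E->plug->E
Char 9 ('G'): step: R->4, L=2; G->plug->G->R->H->L->B->refl->D->L'->G->R'->H->plug->H
Char 10 ('F'): step: R->5, L=2; F->plug->F->R->G->L->D->refl->B->L'->H->R'->E->plug->E
Char 11 ('H'): step: R->6, L=2; H->plug->H->R->H->L->B->refl->D->L'->G->R'->D->plug->D
Char 12 ('C'): step: R->7, L=2; C->plug->C->R->F->L->C->refl->G->L'->E->R'->D->plug->D
Final: ciphertext=EDACAAHEHEDD, RIGHT=7, LEFT=2

Answer: EDACAAHEHEDD 7 2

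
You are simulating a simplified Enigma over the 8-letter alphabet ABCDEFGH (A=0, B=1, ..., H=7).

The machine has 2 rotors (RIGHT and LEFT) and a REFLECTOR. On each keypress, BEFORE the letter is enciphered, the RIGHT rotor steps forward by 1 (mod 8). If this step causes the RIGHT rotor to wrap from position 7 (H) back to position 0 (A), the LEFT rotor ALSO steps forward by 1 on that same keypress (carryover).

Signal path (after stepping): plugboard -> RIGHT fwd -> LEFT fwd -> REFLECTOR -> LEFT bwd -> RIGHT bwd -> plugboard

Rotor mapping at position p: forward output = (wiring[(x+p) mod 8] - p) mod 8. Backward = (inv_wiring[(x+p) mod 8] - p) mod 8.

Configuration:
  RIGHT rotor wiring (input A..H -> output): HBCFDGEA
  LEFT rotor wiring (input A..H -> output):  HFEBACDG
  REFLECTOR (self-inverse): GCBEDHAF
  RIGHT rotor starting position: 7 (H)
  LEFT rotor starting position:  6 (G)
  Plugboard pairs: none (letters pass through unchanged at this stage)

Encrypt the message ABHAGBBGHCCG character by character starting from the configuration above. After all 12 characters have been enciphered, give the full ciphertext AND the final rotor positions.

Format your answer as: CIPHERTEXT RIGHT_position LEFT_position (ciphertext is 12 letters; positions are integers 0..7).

Answer: FDFDAHCEBGAA 3 0

Derivation:
Char 1 ('A'): step: R->0, L->7 (L advanced); A->plug->A->R->H->L->E->refl->D->L'->G->R'->F->plug->F
Char 2 ('B'): step: R->1, L=7; B->plug->B->R->B->L->A->refl->G->L'->C->R'->D->plug->D
Char 3 ('H'): step: R->2, L=7; H->plug->H->R->H->L->E->refl->D->L'->G->R'->F->plug->F
Char 4 ('A'): step: R->3, L=7; A->plug->A->R->C->L->G->refl->A->L'->B->R'->D->plug->D
Char 5 ('G'): step: R->4, L=7; G->plug->G->R->G->L->D->refl->E->L'->H->R'->A->plug->A
Char 6 ('B'): step: R->5, L=7; B->plug->B->R->H->L->E->refl->D->L'->G->R'->H->plug->H
Char 7 ('B'): step: R->6, L=7; B->plug->B->R->C->L->G->refl->A->L'->B->R'->C->plug->C
Char 8 ('G'): step: R->7, L=7; G->plug->G->R->H->L->E->refl->D->L'->G->R'->E->plug->E
Char 9 ('H'): step: R->0, L->0 (L advanced); H->plug->H->R->A->L->H->refl->F->L'->B->R'->B->plug->B
Char 10 ('C'): step: R->1, L=0; C->plug->C->R->E->L->A->refl->G->L'->H->R'->G->plug->G
Char 11 ('C'): step: R->2, L=0; C->plug->C->R->B->L->F->refl->H->L'->A->R'->A->plug->A
Char 12 ('G'): step: R->3, L=0; G->plug->G->R->G->L->D->refl->E->L'->C->R'->A->plug->A
Final: ciphertext=FDFDAHCEBGAA, RIGHT=3, LEFT=0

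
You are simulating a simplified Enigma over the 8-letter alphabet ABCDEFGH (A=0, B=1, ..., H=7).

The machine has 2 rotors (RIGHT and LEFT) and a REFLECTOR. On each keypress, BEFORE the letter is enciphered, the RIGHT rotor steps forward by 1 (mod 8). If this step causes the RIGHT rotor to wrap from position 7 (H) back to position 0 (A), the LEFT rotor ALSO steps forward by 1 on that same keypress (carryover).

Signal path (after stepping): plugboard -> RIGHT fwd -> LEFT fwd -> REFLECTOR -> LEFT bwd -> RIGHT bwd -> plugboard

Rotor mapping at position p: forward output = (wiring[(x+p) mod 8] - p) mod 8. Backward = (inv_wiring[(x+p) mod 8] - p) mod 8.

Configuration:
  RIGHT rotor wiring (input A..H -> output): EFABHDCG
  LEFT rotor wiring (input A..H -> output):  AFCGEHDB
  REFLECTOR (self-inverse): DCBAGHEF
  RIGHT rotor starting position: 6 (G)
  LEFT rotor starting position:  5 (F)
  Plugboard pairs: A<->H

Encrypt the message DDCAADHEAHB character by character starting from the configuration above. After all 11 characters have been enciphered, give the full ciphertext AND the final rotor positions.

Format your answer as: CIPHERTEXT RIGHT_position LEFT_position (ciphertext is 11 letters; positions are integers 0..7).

Char 1 ('D'): step: R->7, L=5; D->plug->D->R->B->L->G->refl->E->L'->C->R'->E->plug->E
Char 2 ('D'): step: R->0, L->6 (L advanced); D->plug->D->R->B->L->D->refl->A->L'->F->R'->B->plug->B
Char 3 ('C'): step: R->1, L=6; C->plug->C->R->A->L->F->refl->H->L'->D->R'->H->plug->A
Char 4 ('A'): step: R->2, L=6; A->plug->H->R->D->L->H->refl->F->L'->A->R'->E->plug->E
Char 5 ('A'): step: R->3, L=6; A->plug->H->R->F->L->A->refl->D->L'->B->R'->F->plug->F
Char 6 ('D'): step: R->4, L=6; D->plug->D->R->C->L->C->refl->B->L'->H->R'->B->plug->B
Char 7 ('H'): step: R->5, L=6; H->plug->A->R->G->L->G->refl->E->L'->E->R'->G->plug->G
Char 8 ('E'): step: R->6, L=6; E->plug->E->R->C->L->C->refl->B->L'->H->R'->D->plug->D
Char 9 ('A'): step: R->7, L=6; A->plug->H->R->D->L->H->refl->F->L'->A->R'->F->plug->F
Char 10 ('H'): step: R->0, L->7 (L advanced); H->plug->A->R->E->L->H->refl->F->L'->F->R'->B->plug->B
Char 11 ('B'): step: R->1, L=7; B->plug->B->R->H->L->E->refl->G->L'->C->R'->E->plug->E
Final: ciphertext=EBAEFBGDFBE, RIGHT=1, LEFT=7

Answer: EBAEFBGDFBE 1 7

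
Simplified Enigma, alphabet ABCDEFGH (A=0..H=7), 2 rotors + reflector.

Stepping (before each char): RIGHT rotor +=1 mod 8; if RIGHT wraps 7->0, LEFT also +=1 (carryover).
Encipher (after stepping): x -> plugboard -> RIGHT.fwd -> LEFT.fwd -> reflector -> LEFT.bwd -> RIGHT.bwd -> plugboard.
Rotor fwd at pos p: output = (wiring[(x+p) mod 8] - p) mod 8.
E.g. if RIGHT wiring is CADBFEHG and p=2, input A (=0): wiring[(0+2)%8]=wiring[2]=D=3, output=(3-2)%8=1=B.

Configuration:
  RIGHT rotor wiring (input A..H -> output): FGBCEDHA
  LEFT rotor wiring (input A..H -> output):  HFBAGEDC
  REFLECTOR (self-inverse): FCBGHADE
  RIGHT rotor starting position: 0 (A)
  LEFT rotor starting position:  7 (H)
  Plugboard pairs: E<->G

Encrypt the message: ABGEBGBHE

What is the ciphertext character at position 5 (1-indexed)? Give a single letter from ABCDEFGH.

Char 1 ('A'): step: R->1, L=7; A->plug->A->R->F->L->H->refl->E->L'->H->R'->G->plug->E
Char 2 ('B'): step: R->2, L=7; B->plug->B->R->A->L->D->refl->G->L'->C->R'->C->plug->C
Char 3 ('G'): step: R->3, L=7; G->plug->E->R->F->L->H->refl->E->L'->H->R'->A->plug->A
Char 4 ('E'): step: R->4, L=7; E->plug->G->R->F->L->H->refl->E->L'->H->R'->B->plug->B
Char 5 ('B'): step: R->5, L=7; B->plug->B->R->C->L->G->refl->D->L'->A->R'->D->plug->D

D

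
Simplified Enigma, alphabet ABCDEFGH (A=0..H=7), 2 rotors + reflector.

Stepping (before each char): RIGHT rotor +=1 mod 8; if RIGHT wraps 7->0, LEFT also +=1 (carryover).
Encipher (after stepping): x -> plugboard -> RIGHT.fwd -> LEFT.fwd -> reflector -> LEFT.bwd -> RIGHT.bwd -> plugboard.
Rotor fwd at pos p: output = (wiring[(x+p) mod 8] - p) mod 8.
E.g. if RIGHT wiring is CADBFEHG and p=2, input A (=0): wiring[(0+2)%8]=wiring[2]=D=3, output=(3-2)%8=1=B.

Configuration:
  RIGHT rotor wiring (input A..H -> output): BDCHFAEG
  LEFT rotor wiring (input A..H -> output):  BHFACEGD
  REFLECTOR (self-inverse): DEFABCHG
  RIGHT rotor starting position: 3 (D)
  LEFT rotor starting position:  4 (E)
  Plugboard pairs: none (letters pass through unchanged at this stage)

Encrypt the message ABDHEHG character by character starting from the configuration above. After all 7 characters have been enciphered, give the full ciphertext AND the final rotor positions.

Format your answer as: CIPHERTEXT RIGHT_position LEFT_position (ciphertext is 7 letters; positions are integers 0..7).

Char 1 ('A'): step: R->4, L=4; A->plug->A->R->B->L->A->refl->D->L'->F->R'->E->plug->E
Char 2 ('B'): step: R->5, L=4; B->plug->B->R->H->L->E->refl->B->L'->G->R'->E->plug->E
Char 3 ('D'): step: R->6, L=4; D->plug->D->R->F->L->D->refl->A->L'->B->R'->F->plug->F
Char 4 ('H'): step: R->7, L=4; H->plug->H->R->F->L->D->refl->A->L'->B->R'->G->plug->G
Char 5 ('E'): step: R->0, L->5 (L advanced); E->plug->E->R->F->L->A->refl->D->L'->G->R'->H->plug->H
Char 6 ('H'): step: R->1, L=5; H->plug->H->R->A->L->H->refl->G->L'->C->R'->A->plug->A
Char 7 ('G'): step: R->2, L=5; G->plug->G->R->H->L->F->refl->C->L'->E->R'->F->plug->F
Final: ciphertext=EEFGHAF, RIGHT=2, LEFT=5

Answer: EEFGHAF 2 5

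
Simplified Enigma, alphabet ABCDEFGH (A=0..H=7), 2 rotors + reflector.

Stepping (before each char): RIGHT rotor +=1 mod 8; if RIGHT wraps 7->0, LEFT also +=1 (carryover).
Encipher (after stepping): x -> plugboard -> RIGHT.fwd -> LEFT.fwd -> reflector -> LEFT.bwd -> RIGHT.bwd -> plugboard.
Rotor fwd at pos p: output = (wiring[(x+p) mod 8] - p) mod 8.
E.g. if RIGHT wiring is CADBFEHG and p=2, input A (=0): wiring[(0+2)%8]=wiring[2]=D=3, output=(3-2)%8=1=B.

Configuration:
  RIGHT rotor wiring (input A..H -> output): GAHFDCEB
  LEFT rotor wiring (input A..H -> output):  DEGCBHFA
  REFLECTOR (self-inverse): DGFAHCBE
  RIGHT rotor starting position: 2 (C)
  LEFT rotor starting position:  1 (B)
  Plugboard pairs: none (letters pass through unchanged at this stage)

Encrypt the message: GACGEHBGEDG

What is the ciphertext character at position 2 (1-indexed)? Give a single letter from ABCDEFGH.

Char 1 ('G'): step: R->3, L=1; G->plug->G->R->F->L->E->refl->H->L'->G->R'->E->plug->E
Char 2 ('A'): step: R->4, L=1; A->plug->A->R->H->L->C->refl->F->L'->B->R'->H->plug->H

H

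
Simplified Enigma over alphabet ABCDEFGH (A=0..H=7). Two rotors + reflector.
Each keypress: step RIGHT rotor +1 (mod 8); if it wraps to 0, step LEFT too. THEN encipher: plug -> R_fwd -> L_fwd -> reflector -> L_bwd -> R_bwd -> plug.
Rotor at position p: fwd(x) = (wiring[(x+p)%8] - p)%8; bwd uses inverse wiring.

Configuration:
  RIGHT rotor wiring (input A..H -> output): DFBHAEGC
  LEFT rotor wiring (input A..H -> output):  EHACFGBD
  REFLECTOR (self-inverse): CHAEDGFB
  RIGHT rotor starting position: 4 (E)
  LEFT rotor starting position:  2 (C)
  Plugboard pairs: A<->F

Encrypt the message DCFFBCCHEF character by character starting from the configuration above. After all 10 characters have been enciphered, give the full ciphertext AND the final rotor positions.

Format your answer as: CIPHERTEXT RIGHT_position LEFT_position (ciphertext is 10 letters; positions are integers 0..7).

Answer: BBDDADFECC 6 3

Derivation:
Char 1 ('D'): step: R->5, L=2; D->plug->D->R->G->L->C->refl->A->L'->B->R'->B->plug->B
Char 2 ('C'): step: R->6, L=2; C->plug->C->R->F->L->B->refl->H->L'->E->R'->B->plug->B
Char 3 ('F'): step: R->7, L=2; F->plug->A->R->D->L->E->refl->D->L'->C->R'->D->plug->D
Char 4 ('F'): step: R->0, L->3 (L advanced); F->plug->A->R->D->L->G->refl->F->L'->H->R'->D->plug->D
Char 5 ('B'): step: R->1, L=3; B->plug->B->R->A->L->H->refl->B->L'->F->R'->F->plug->A
Char 6 ('C'): step: R->2, L=3; C->plug->C->R->G->L->E->refl->D->L'->C->R'->D->plug->D
Char 7 ('C'): step: R->3, L=3; C->plug->C->R->B->L->C->refl->A->L'->E->R'->A->plug->F
Char 8 ('H'): step: R->4, L=3; H->plug->H->R->D->L->G->refl->F->L'->H->R'->E->plug->E
Char 9 ('E'): step: R->5, L=3; E->plug->E->R->A->L->H->refl->B->L'->F->R'->C->plug->C
Char 10 ('F'): step: R->6, L=3; F->plug->A->R->A->L->H->refl->B->L'->F->R'->C->plug->C
Final: ciphertext=BBDDADFECC, RIGHT=6, LEFT=3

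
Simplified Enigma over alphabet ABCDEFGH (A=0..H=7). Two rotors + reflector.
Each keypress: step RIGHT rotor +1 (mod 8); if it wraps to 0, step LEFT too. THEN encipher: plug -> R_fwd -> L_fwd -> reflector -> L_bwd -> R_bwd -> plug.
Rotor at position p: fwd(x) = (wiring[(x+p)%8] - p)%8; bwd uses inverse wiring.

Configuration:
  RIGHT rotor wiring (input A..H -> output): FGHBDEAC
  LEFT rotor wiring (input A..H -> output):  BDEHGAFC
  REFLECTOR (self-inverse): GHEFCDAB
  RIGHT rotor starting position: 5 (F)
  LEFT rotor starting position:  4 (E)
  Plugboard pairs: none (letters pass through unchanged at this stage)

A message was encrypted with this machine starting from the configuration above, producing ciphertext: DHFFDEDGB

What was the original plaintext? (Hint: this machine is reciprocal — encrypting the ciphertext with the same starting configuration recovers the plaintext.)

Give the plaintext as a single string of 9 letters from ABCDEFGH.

Answer: EDDAFDGEE

Derivation:
Char 1 ('D'): step: R->6, L=4; D->plug->D->R->A->L->C->refl->E->L'->B->R'->E->plug->E
Char 2 ('H'): step: R->7, L=4; H->plug->H->R->B->L->E->refl->C->L'->A->R'->D->plug->D
Char 3 ('F'): step: R->0, L->5 (L advanced); F->plug->F->R->E->L->G->refl->A->L'->B->R'->D->plug->D
Char 4 ('F'): step: R->1, L=5; F->plug->F->R->H->L->B->refl->H->L'->F->R'->A->plug->A
Char 5 ('D'): step: R->2, L=5; D->plug->D->R->C->L->F->refl->D->L'->A->R'->F->plug->F
Char 6 ('E'): step: R->3, L=5; E->plug->E->R->H->L->B->refl->H->L'->F->R'->D->plug->D
Char 7 ('D'): step: R->4, L=5; D->plug->D->R->G->L->C->refl->E->L'->D->R'->G->plug->G
Char 8 ('G'): step: R->5, L=5; G->plug->G->R->E->L->G->refl->A->L'->B->R'->E->plug->E
Char 9 ('B'): step: R->6, L=5; B->plug->B->R->E->L->G->refl->A->L'->B->R'->E->plug->E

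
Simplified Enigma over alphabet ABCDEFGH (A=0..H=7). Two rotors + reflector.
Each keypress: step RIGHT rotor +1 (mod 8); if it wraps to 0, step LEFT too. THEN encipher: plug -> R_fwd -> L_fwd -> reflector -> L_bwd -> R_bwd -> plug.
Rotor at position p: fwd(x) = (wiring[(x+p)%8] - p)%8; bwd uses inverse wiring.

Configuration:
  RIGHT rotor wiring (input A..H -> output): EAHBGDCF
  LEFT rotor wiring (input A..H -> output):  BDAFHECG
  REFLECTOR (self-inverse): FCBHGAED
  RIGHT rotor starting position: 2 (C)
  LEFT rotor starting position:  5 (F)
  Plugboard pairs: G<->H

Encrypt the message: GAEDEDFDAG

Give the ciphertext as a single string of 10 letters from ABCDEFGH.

Char 1 ('G'): step: R->3, L=5; G->plug->H->R->E->L->G->refl->E->L'->D->R'->B->plug->B
Char 2 ('A'): step: R->4, L=5; A->plug->A->R->C->L->B->refl->C->L'->H->R'->B->plug->B
Char 3 ('E'): step: R->5, L=5; E->plug->E->R->D->L->E->refl->G->L'->E->R'->G->plug->H
Char 4 ('D'): step: R->6, L=5; D->plug->D->R->C->L->B->refl->C->L'->H->R'->B->plug->B
Char 5 ('E'): step: R->7, L=5; E->plug->E->R->C->L->B->refl->C->L'->H->R'->F->plug->F
Char 6 ('D'): step: R->0, L->6 (L advanced); D->plug->D->R->B->L->A->refl->F->L'->D->R'->F->plug->F
Char 7 ('F'): step: R->1, L=6; F->plug->F->R->B->L->A->refl->F->L'->D->R'->H->plug->G
Char 8 ('D'): step: R->2, L=6; D->plug->D->R->B->L->A->refl->F->L'->D->R'->F->plug->F
Char 9 ('A'): step: R->3, L=6; A->plug->A->R->G->L->B->refl->C->L'->E->R'->H->plug->G
Char 10 ('G'): step: R->4, L=6; G->plug->H->R->F->L->H->refl->D->L'->C->R'->A->plug->A

Answer: BBHBFFGFGA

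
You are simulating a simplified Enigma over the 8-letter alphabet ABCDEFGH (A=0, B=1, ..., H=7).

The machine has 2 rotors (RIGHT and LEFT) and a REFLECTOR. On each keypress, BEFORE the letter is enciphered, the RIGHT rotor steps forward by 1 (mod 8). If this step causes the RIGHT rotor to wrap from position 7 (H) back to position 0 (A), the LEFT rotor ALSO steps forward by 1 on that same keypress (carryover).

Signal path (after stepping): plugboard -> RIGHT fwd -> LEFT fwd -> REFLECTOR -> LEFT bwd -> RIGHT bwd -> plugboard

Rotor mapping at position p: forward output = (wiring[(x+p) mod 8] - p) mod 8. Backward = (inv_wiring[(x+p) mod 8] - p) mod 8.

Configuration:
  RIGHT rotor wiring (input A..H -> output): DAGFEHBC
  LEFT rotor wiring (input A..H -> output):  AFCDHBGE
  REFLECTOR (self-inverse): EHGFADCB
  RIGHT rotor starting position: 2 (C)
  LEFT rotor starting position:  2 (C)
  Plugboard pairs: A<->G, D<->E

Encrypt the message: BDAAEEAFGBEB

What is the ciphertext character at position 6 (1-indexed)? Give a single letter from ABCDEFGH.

Char 1 ('B'): step: R->3, L=2; B->plug->B->R->B->L->B->refl->H->L'->D->R'->H->plug->H
Char 2 ('D'): step: R->4, L=2; D->plug->E->R->H->L->D->refl->F->L'->C->R'->G->plug->A
Char 3 ('A'): step: R->5, L=2; A->plug->G->R->A->L->A->refl->E->L'->E->R'->B->plug->B
Char 4 ('A'): step: R->6, L=2; A->plug->G->R->G->L->G->refl->C->L'->F->R'->C->plug->C
Char 5 ('E'): step: R->7, L=2; E->plug->D->R->H->L->D->refl->F->L'->C->R'->H->plug->H
Char 6 ('E'): step: R->0, L->3 (L advanced); E->plug->D->R->F->L->F->refl->D->L'->D->R'->A->plug->G

G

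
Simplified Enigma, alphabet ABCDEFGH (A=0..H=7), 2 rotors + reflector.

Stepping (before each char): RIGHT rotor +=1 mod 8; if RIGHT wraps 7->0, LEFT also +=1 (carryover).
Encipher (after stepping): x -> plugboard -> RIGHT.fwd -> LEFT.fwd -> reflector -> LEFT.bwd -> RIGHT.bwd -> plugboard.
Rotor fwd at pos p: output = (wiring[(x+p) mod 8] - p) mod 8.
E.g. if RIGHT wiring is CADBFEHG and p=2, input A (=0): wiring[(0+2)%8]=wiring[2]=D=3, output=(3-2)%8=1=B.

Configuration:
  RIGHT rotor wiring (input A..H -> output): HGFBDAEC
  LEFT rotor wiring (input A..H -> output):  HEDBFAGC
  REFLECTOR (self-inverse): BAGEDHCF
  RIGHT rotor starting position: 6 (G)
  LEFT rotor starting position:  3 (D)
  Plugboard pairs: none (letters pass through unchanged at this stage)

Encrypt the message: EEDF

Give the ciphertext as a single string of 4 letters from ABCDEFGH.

Char 1 ('E'): step: R->7, L=3; E->plug->E->R->C->L->F->refl->H->L'->E->R'->F->plug->F
Char 2 ('E'): step: R->0, L->4 (L advanced); E->plug->E->R->D->L->G->refl->C->L'->C->R'->H->plug->H
Char 3 ('D'): step: R->1, L=4; D->plug->D->R->C->L->C->refl->G->L'->D->R'->F->plug->F
Char 4 ('F'): step: R->2, L=4; F->plug->F->R->A->L->B->refl->A->L'->F->R'->G->plug->G

Answer: FHFG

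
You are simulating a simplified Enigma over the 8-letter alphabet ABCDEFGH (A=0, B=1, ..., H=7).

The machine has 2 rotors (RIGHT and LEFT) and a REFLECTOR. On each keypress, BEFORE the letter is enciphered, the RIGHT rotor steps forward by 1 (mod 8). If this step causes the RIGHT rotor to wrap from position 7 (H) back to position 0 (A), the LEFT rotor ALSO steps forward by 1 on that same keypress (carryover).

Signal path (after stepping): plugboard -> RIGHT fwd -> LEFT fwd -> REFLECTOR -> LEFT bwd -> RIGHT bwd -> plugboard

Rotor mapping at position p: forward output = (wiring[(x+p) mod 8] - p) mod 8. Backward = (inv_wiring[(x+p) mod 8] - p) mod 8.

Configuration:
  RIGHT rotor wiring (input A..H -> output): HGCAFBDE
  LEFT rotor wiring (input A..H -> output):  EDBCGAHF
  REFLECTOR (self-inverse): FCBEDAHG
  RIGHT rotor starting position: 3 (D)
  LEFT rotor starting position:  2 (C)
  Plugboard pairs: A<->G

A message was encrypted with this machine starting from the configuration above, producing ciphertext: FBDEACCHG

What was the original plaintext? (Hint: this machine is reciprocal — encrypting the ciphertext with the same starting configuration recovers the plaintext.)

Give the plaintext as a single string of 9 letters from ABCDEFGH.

Answer: BCHHFEEDE

Derivation:
Char 1 ('F'): step: R->4, L=2; F->plug->F->R->C->L->E->refl->D->L'->F->R'->B->plug->B
Char 2 ('B'): step: R->5, L=2; B->plug->B->R->G->L->C->refl->B->L'->H->R'->C->plug->C
Char 3 ('D'): step: R->6, L=2; D->plug->D->R->A->L->H->refl->G->L'->D->R'->H->plug->H
Char 4 ('E'): step: R->7, L=2; E->plug->E->R->B->L->A->refl->F->L'->E->R'->H->plug->H
Char 5 ('A'): step: R->0, L->3 (L advanced); A->plug->G->R->D->L->E->refl->D->L'->B->R'->F->plug->F
Char 6 ('C'): step: R->1, L=3; C->plug->C->R->H->L->G->refl->H->L'->A->R'->E->plug->E
Char 7 ('C'): step: R->2, L=3; C->plug->C->R->D->L->E->refl->D->L'->B->R'->E->plug->E
Char 8 ('H'): step: R->3, L=3; H->plug->H->R->H->L->G->refl->H->L'->A->R'->D->plug->D
Char 9 ('G'): step: R->4, L=3; G->plug->A->R->B->L->D->refl->E->L'->D->R'->E->plug->E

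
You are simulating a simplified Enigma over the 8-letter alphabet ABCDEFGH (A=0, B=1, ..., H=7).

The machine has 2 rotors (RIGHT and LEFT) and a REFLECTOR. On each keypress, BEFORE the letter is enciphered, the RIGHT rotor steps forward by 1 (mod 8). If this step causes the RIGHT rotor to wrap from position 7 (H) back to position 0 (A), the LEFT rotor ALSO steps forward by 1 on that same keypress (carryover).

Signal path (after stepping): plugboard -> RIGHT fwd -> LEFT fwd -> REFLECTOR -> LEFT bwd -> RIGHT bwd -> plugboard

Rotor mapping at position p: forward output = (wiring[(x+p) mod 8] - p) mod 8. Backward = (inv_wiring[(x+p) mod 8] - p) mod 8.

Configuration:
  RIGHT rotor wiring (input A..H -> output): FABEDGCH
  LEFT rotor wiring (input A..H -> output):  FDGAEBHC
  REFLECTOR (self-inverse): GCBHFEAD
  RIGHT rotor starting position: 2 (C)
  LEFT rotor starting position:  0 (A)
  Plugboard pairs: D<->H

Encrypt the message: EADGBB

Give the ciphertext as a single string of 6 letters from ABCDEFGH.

Char 1 ('E'): step: R->3, L=0; E->plug->E->R->E->L->E->refl->F->L'->A->R'->B->plug->B
Char 2 ('A'): step: R->4, L=0; A->plug->A->R->H->L->C->refl->B->L'->F->R'->G->plug->G
Char 3 ('D'): step: R->5, L=0; D->plug->H->R->G->L->H->refl->D->L'->B->R'->A->plug->A
Char 4 ('G'): step: R->6, L=0; G->plug->G->R->F->L->B->refl->C->L'->H->R'->C->plug->C
Char 5 ('B'): step: R->7, L=0; B->plug->B->R->G->L->H->refl->D->L'->B->R'->C->plug->C
Char 6 ('B'): step: R->0, L->1 (L advanced); B->plug->B->R->A->L->C->refl->B->L'->G->R'->F->plug->F

Answer: BGACCF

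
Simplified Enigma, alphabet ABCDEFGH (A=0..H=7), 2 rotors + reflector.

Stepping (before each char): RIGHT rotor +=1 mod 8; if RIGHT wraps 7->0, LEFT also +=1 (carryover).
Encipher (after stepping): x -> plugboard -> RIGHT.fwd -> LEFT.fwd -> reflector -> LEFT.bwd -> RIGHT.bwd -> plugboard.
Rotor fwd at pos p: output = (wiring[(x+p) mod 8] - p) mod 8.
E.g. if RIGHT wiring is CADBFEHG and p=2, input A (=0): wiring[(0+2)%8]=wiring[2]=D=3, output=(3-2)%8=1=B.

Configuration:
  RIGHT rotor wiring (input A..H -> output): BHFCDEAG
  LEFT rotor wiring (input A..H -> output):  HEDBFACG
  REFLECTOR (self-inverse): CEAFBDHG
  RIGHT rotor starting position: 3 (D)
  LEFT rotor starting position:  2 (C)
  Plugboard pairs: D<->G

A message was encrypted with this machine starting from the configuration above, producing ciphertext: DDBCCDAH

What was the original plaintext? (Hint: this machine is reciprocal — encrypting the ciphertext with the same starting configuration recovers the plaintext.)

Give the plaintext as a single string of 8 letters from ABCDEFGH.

Char 1 ('D'): step: R->4, L=2; D->plug->G->R->B->L->H->refl->G->L'->D->R'->F->plug->F
Char 2 ('D'): step: R->5, L=2; D->plug->G->R->F->L->E->refl->B->L'->A->R'->F->plug->F
Char 3 ('B'): step: R->6, L=2; B->plug->B->R->A->L->B->refl->E->L'->F->R'->G->plug->D
Char 4 ('C'): step: R->7, L=2; C->plug->C->R->A->L->B->refl->E->L'->F->R'->G->plug->D
Char 5 ('C'): step: R->0, L->3 (L advanced); C->plug->C->R->F->L->E->refl->B->L'->G->R'->H->plug->H
Char 6 ('D'): step: R->1, L=3; D->plug->G->R->F->L->E->refl->B->L'->G->R'->A->plug->A
Char 7 ('A'): step: R->2, L=3; A->plug->A->R->D->L->H->refl->G->L'->A->R'->B->plug->B
Char 8 ('H'): step: R->3, L=3; H->plug->H->R->C->L->F->refl->D->L'->E->R'->G->plug->D

Answer: FFDDHABD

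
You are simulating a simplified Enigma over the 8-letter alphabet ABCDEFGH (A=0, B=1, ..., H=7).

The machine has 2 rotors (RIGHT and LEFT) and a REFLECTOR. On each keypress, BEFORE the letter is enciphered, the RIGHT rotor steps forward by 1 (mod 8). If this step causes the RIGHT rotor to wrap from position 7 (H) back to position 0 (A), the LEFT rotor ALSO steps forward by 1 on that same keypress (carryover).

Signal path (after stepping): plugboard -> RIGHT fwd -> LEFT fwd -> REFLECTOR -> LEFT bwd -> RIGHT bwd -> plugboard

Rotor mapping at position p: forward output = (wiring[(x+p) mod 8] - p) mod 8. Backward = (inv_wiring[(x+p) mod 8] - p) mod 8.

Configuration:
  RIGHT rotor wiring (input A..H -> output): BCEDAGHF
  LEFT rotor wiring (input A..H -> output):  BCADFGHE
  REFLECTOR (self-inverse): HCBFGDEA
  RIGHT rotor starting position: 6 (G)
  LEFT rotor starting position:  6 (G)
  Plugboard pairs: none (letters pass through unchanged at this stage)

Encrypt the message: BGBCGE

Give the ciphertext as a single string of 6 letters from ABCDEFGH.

Answer: DFAGFA

Derivation:
Char 1 ('B'): step: R->7, L=6; B->plug->B->R->C->L->D->refl->F->L'->F->R'->D->plug->D
Char 2 ('G'): step: R->0, L->7 (L advanced); G->plug->G->R->H->L->A->refl->H->L'->G->R'->F->plug->F
Char 3 ('B'): step: R->1, L=7; B->plug->B->R->D->L->B->refl->C->L'->B->R'->A->plug->A
Char 4 ('C'): step: R->2, L=7; C->plug->C->R->G->L->H->refl->A->L'->H->R'->G->plug->G
Char 5 ('G'): step: R->3, L=7; G->plug->G->R->H->L->A->refl->H->L'->G->R'->F->plug->F
Char 6 ('E'): step: R->4, L=7; E->plug->E->R->F->L->G->refl->E->L'->E->R'->A->plug->A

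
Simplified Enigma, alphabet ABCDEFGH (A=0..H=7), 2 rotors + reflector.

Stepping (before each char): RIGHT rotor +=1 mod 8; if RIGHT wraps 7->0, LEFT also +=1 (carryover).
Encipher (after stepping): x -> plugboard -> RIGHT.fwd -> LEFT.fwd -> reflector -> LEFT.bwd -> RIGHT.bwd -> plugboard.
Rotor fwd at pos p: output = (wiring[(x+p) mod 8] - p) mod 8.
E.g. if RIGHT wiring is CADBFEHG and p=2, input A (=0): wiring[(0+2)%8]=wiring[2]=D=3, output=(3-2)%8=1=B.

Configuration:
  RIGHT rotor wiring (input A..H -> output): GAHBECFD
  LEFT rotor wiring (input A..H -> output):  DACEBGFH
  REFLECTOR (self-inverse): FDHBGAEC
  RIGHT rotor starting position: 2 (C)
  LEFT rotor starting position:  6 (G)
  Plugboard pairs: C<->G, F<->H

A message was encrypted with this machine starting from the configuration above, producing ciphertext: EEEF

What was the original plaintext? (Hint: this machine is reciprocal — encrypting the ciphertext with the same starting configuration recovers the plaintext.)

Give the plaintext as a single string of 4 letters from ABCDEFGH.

Char 1 ('E'): step: R->3, L=6; E->plug->E->R->A->L->H->refl->C->L'->D->R'->F->plug->H
Char 2 ('E'): step: R->4, L=6; E->plug->E->R->C->L->F->refl->A->L'->H->R'->D->plug->D
Char 3 ('E'): step: R->5, L=6; E->plug->E->R->D->L->C->refl->H->L'->A->R'->B->plug->B
Char 4 ('F'): step: R->6, L=6; F->plug->H->R->E->L->E->refl->G->L'->F->R'->B->plug->B

Answer: HDBB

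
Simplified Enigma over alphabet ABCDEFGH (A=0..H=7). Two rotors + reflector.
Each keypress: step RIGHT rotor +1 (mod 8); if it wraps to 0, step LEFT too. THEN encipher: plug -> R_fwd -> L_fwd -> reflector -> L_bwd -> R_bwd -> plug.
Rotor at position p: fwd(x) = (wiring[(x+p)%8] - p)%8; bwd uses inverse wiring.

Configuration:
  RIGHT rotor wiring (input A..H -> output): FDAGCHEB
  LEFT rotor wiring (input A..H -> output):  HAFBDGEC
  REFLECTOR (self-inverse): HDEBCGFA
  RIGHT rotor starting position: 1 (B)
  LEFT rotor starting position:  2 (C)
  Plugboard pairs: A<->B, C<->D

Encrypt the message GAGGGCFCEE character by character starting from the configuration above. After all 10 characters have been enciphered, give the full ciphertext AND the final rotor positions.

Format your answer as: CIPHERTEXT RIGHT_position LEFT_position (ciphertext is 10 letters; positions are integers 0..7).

Char 1 ('G'): step: R->2, L=2; G->plug->G->R->D->L->E->refl->C->L'->E->R'->B->plug->A
Char 2 ('A'): step: R->3, L=2; A->plug->B->R->H->L->G->refl->F->L'->G->R'->E->plug->E
Char 3 ('G'): step: R->4, L=2; G->plug->G->R->E->L->C->refl->E->L'->D->R'->B->plug->A
Char 4 ('G'): step: R->5, L=2; G->plug->G->R->B->L->H->refl->A->L'->F->R'->H->plug->H
Char 5 ('G'): step: R->6, L=2; G->plug->G->R->E->L->C->refl->E->L'->D->R'->B->plug->A
Char 6 ('C'): step: R->7, L=2; C->plug->D->R->B->L->H->refl->A->L'->F->R'->H->plug->H
Char 7 ('F'): step: R->0, L->3 (L advanced); F->plug->F->R->H->L->C->refl->E->L'->F->R'->A->plug->B
Char 8 ('C'): step: R->1, L=3; C->plug->D->R->B->L->A->refl->H->L'->E->R'->H->plug->H
Char 9 ('E'): step: R->2, L=3; E->plug->E->R->C->L->D->refl->B->L'->D->R'->G->plug->G
Char 10 ('E'): step: R->3, L=3; E->plug->E->R->G->L->F->refl->G->L'->A->R'->G->plug->G
Final: ciphertext=AEAHAHBHGG, RIGHT=3, LEFT=3

Answer: AEAHAHBHGG 3 3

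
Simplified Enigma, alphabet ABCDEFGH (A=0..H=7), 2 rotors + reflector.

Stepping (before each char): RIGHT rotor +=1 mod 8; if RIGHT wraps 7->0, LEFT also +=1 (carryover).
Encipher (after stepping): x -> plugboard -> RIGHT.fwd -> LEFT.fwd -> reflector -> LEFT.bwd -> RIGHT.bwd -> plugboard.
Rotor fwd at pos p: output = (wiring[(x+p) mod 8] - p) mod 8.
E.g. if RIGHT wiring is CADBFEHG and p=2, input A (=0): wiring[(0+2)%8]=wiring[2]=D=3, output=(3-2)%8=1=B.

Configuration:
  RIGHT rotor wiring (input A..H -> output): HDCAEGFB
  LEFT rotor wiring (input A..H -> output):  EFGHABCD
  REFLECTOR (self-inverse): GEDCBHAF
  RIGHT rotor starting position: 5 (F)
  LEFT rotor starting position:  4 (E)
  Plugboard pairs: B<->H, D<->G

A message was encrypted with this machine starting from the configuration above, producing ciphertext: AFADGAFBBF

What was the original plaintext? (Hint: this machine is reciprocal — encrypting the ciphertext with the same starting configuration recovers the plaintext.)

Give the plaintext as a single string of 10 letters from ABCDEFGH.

Char 1 ('A'): step: R->6, L=4; A->plug->A->R->H->L->D->refl->C->L'->G->R'->G->plug->D
Char 2 ('F'): step: R->7, L=4; F->plug->F->R->F->L->B->refl->E->L'->A->R'->B->plug->H
Char 3 ('A'): step: R->0, L->5 (L advanced); A->plug->A->R->H->L->D->refl->C->L'->G->R'->F->plug->F
Char 4 ('D'): step: R->1, L=5; D->plug->G->R->A->L->E->refl->B->L'->F->R'->E->plug->E
Char 5 ('G'): step: R->2, L=5; G->plug->D->R->E->L->A->refl->G->L'->C->R'->C->plug->C
Char 6 ('A'): step: R->3, L=5; A->plug->A->R->F->L->B->refl->E->L'->A->R'->G->plug->D
Char 7 ('F'): step: R->4, L=5; F->plug->F->R->H->L->D->refl->C->L'->G->R'->G->plug->D
Char 8 ('B'): step: R->5, L=5; B->plug->H->R->H->L->D->refl->C->L'->G->R'->E->plug->E
Char 9 ('B'): step: R->6, L=5; B->plug->H->R->A->L->E->refl->B->L'->F->R'->D->plug->G
Char 10 ('F'): step: R->7, L=5; F->plug->F->R->F->L->B->refl->E->L'->A->R'->B->plug->H

Answer: DHFECDDEGH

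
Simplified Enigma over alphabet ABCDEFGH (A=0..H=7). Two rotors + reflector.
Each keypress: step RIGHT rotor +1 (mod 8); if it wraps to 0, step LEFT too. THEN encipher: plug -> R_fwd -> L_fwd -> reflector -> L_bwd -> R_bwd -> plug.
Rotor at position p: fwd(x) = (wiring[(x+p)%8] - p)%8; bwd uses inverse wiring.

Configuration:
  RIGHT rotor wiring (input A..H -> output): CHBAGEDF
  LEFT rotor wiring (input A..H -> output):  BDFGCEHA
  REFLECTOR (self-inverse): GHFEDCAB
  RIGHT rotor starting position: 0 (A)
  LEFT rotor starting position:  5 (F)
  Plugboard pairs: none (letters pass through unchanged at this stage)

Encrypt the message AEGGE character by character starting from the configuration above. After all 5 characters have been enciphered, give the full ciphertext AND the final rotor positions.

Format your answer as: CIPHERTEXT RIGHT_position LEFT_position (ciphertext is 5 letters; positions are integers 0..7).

Answer: BAAHG 5 5

Derivation:
Char 1 ('A'): step: R->1, L=5; A->plug->A->R->G->L->B->refl->H->L'->A->R'->B->plug->B
Char 2 ('E'): step: R->2, L=5; E->plug->E->R->B->L->C->refl->F->L'->H->R'->A->plug->A
Char 3 ('G'): step: R->3, L=5; G->plug->G->R->E->L->G->refl->A->L'->F->R'->A->plug->A
Char 4 ('G'): step: R->4, L=5; G->plug->G->R->F->L->A->refl->G->L'->E->R'->H->plug->H
Char 5 ('E'): step: R->5, L=5; E->plug->E->R->C->L->D->refl->E->L'->D->R'->G->plug->G
Final: ciphertext=BAAHG, RIGHT=5, LEFT=5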